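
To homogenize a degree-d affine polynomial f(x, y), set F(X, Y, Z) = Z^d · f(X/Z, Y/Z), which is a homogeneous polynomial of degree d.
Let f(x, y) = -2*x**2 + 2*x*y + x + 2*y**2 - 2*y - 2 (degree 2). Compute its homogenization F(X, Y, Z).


F(X, Y, Z) = -2*X**2 + 2*X*Y + X*Z + 2*Y**2 - 2*Y*Z - 2*Z**2

deg(f) = 2.
Substitute x = X/Z, y = Y/Z into f, then multiply by Z^2.
  monomial -2·x^2·y^0 ↦ -2·X^2·Y^0·Z^0.
  monomial 2·x^1·y^1 ↦ 2·X^1·Y^1·Z^0.
  monomial 1·x^1·y^0 ↦ 1·X^1·Y^0·Z^1.
  monomial 2·x^0·y^2 ↦ 2·X^0·Y^2·Z^0.
  monomial -2·x^0·y^1 ↦ -2·X^0·Y^1·Z^1.
  monomial -2·x^0·y^0 ↦ -2·X^0·Y^0·Z^2.
Collecting: F(X, Y, Z) = -2*X**2 + 2*X*Y + X*Z + 2*Y**2 - 2*Y*Z - 2*Z**2.


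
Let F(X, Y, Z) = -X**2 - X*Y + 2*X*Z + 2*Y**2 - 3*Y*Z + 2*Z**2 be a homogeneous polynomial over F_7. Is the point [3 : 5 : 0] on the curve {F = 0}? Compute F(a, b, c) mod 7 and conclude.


F(3,5,0) ≡ 5 (mod 7); P is NOT on the curve.

Evaluate F(3, 5, 0) term-by-term (mod 7).
  -X**2 ↦ -1·9·1·1 = -9
  -X*Y ↦ -1·3·5·1 = -15
  2*X*Z ↦ 2·3·1·0 = 0
  2*Y**2 ↦ 2·1·25·1 = 50
  -3*Y*Z ↦ -3·1·5·0 = 0
  2*Z**2 ↦ 2·1·1·0 = 0
Sum: F(3, 5, 0) = (-9) + (-15) + (0) + (50) + (0) + (0) = 26.
Reducing mod 7: 26 ≡ 5 (mod 7).
Since F(a, b, c) ≡ 5 ≠ 0 (mod 7), P does NOT lie on the curve.


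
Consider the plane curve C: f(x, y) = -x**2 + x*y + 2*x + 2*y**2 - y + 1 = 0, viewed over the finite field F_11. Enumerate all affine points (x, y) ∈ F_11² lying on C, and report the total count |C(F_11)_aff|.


Affine F_11-points: {(0, 8), (0, 9), (2, 2), (2, 3), (3, 3), (3, 7), (6, 7), (7, 4), (10, 4), (10, 8)}; count = 10.

For each of the 121 pairs (x, y) ∈ F_11², evaluate f(x, y) mod 11. Record the zeros.
  x = 0: [0↦1, 1↦2, 2↦7, 3↦5, 4↦7, 5↦2, 6↦1, 7↦4, 8↦0, 9↦0, 10↦4]  zeros at y ∈ {8, 9}
  x = 1: [0↦2, 1↦4, 2↦10, 3↦9, 4↦1, 5↦8, 6↦8, 7↦1, 8↦9, 9↦10, 10↦4]  zeros at y ∈ ∅
  x = 2: [0↦1, 1↦4, 2↦0, 3↦0, 4↦4, 5↦1, 6↦2, 7↦7, 8↦5, 9↦7, 10↦2]  zeros at y ∈ {2, 3}
  x = 3: [0↦9, 1↦2, 2↦10, 3↦0, 4↦5, 5↦3, 6↦5, 7↦0, 8↦10, 9↦2, 10↦9]  zeros at y ∈ {3, 7}
  x = 4: [0↦4, 1↦9, 2↦7, 3↦9, 4↦4, 5↦3, 6↦6, 7↦2, 8↦2, 9↦6, 10↦3]  zeros at y ∈ ∅
  x = 5: [0↦8, 1↦3, 2↦2, 3↦5, 4↦1, 5↦1, 6↦5, 7↦2, 8↦3, 9↦8, 10↦6]  zeros at y ∈ ∅
  x = 6: [0↦10, 1↦6, 2↦6, 3↦10, 4↦7, 5↦8, 6↦2, 7↦0, 8↦2, 9↦8, 10↦7]  zeros at y ∈ {7}
  x = 7: [0↦10, 1↦7, 2↦8, 3↦2, 4↦0, 5↦2, 6↦8, 7↦7, 8↦10, 9↦6, 10↦6]  zeros at y ∈ {4}
  x = 8: [0↦8, 1↦6, 2↦8, 3↦3, 4↦2, 5↦5, 6↦1, 7↦1, 8↦5, 9↦2, 10↦3]  zeros at y ∈ ∅
  x = 9: [0↦4, 1↦3, 2↦6, 3↦2, 4↦2, 5↦6, 6↦3, 7↦4, 8↦9, 9↦7, 10↦9]  zeros at y ∈ ∅
  x = 10: [0↦9, 1↦9, 2↦2, 3↦10, 4↦0, 5↦5, 6↦3, 7↦5, 8↦0, 9↦10, 10↦2]  zeros at y ∈ {4, 8}
Collecting zeros: affine points = {(0, 8), (0, 9), (2, 2), (2, 3), (3, 3), (3, 7), (6, 7), (7, 4), (10, 4), (10, 8)}.
Total count |C(F_11)_aff| = 10.


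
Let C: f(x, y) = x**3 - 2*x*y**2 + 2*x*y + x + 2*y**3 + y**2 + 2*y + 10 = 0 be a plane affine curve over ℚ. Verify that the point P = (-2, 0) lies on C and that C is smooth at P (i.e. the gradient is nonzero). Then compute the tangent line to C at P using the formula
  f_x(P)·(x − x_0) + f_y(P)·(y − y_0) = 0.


Tangent line at P: 13*x - 2*y + 26 = 0.

Step 1: f(-2, 0) = 0, so P lies on C.
Step 2: partial derivatives
  f_x(x, y) = 3*x**2 - 2*y**2 + 2*y + 1, f_y(x, y) = -4*x*y + 2*x + 6*y**2 + 2*y + 2.
  f_x(P) = 13, f_y(P) = -2 (gradient nonzero, so P is smooth).
Step 3: tangent line at P: 13·(x − -2) + -2·(y − 0) = 0.
Expanding: 13*x - 2*y + 26 = 0.


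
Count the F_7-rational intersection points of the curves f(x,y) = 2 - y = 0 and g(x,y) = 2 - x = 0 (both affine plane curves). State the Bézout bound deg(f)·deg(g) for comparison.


Common zeros: {(2, 2)}; count = 1; Bézout bound = 1.

deg(f) = 1, deg(g) = 1, so Bézout bound = 1.
Scan x ∈ F_7. For each x, list the y ∈ F_7 with f(x, y) ≡ 0 and those with g(x, y) ≡ 0 (mod 7); the common zeros in that column are the intersection.
  x = 0: f ≡ 0 at y ∈ {2}; g ≡ 0 at y ∈ ∅; common: ∅.
  x = 1: f ≡ 0 at y ∈ {2}; g ≡ 0 at y ∈ ∅; common: ∅.
  x = 2: f ≡ 0 at y ∈ {2}; g ≡ 0 at y ∈ {0, 1, 2, 3, 4, 5, 6}; common: {2}.
  x = 3: f ≡ 0 at y ∈ {2}; g ≡ 0 at y ∈ ∅; common: ∅.
  x = 4: f ≡ 0 at y ∈ {2}; g ≡ 0 at y ∈ ∅; common: ∅.
  x = 5: f ≡ 0 at y ∈ {2}; g ≡ 0 at y ∈ ∅; common: ∅.
  x = 6: f ≡ 0 at y ∈ {2}; g ≡ 0 at y ∈ ∅; common: ∅.
Collecting: common zeros = {(2, 2)}, so the count is 1.
Comparison with the Bézout bound: 1 ≤ 1 = deg(f)·deg(g), as expected for curves with no common component (the bound is attained).


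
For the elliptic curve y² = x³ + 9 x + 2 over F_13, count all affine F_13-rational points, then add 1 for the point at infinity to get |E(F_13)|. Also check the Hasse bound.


Affine points = {(1, 5), (1, 8), (3, 2), (3, 11), (5, 4), (5, 9), (6, 5), (6, 8), (8, 1), (8, 12), (10, 0)}; affine count = 11; |E(F_13)| = 12.

Discriminant check: Δ ∝ 4a³ + 27b² = 4·9³ + 27·2² = 4·729 + 27·4 ≡ 8 (mod 13). Nonzero ⇒ E is nonsingular.
For each x ∈ F_13, compute rhs = x³ + 9·x + 2 mod 13, then count y ∈ F_13 with y² ≡ rhs.
  x = 0: rhs = 2, matching y values: none (0 points).
  x = 1: rhs = 12, matching y values: 5, 8 (2 points).
  x = 2: rhs = 2, matching y values: none (0 points).
  x = 3: rhs = 4, matching y values: 2, 11 (2 points).
  x = 4: rhs = 11, matching y values: none (0 points).
  x = 5: rhs = 3, matching y values: 4, 9 (2 points).
  x = 6: rhs = 12, matching y values: 5, 8 (2 points).
  x = 7: rhs = 5, matching y values: none (0 points).
  x = 8: rhs = 1, matching y values: 1, 12 (2 points).
  x = 9: rhs = 6, matching y values: none (0 points).
  x = 10: rhs = 0, matching y values: 0 (1 points).
  x = 11: rhs = 2, matching y values: none (0 points).
  x = 12: rhs = 5, matching y values: none (0 points).
Total affine count: 11.
Full point count |E(F_13)| = 11 + 1 = 12.
Hasse bound: |12 − (13+1)| = |-2| = 2 ≤ 2√13 ≈ 7.2111 ✓.


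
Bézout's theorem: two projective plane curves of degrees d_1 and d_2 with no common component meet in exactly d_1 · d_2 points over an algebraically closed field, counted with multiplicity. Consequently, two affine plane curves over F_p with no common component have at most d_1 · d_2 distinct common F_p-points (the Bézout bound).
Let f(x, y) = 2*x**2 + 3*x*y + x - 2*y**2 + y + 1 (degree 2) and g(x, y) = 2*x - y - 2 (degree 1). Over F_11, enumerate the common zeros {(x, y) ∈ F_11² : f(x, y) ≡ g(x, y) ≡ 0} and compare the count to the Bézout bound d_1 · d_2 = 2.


Common zeros: {(10, 7)}; count = 1; Bézout bound = 2.

deg(f) = 2, deg(g) = 1, so Bézout bound = 2.
Scan x ∈ F_11. For each x, list the y ∈ F_11 with f(x, y) ≡ 0 and those with g(x, y) ≡ 0 (mod 11); the common zeros in that column are the intersection.
  x = 0: f ≡ 0 at y ∈ {1, 5}; g ≡ 0 at y ∈ {9}; common: ∅.
  x = 1: f ≡ 0 at y ∈ {6, 7}; g ≡ 0 at y ∈ {0}; common: ∅.
  x = 2: f ≡ 0 at y ∈ {0, 9}; g ≡ 0 at y ∈ {2}; common: ∅.
  x = 3: f ≡ 0 at y ∈ {0, 5}; g ≡ 0 at y ∈ {4}; common: ∅.
  x = 4: f ≡ 0 at y ∈ {2, 10}; g ≡ 0 at y ∈ {6}; common: ∅.
  x = 5: f ≡ 0 at y ∈ {4}; g ≡ 0 at y ∈ {8}; common: ∅.
  x = 6: f ≡ 0 at y ∈ {6, 9}; g ≡ 0 at y ∈ {10}; common: ∅.
  x = 7: f ≡ 0 at y ∈ {3, 8}; g ≡ 0 at y ∈ {1}; common: ∅.
  x = 8: f ≡ 0 at y ∈ {8, 10}; g ≡ 0 at y ∈ {3}; common: ∅.
  x = 9: f ≡ 0 at y ∈ {1, 2}; g ≡ 0 at y ∈ {5}; common: ∅.
  x = 10: f ≡ 0 at y ∈ {3, 7}; g ≡ 0 at y ∈ {7}; common: {7}.
Collecting: common zeros = {(10, 7)}, so the count is 1.
Comparison with the Bézout bound: 1 ≤ 2 = deg(f)·deg(g), as expected for curves with no common component (the affine F_11-count falls short of the bound because intersections may lie at infinity, over extension fields, or carry multiplicity).


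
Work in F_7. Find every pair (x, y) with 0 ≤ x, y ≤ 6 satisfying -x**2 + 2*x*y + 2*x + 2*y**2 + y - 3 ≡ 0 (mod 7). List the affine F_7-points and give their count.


Affine F_7-points: {(0, 1), (0, 2), (1, 4), (1, 5), (2, 4), (4, 1), (4, 5), (6, 2)}; count = 8.

For each of the 49 pairs (x, y) ∈ F_7², evaluate f(x, y) mod 7. Record the zeros.
  x = 0: [0↦4, 1↦0, 2↦0, 3↦4, 4↦5, 5↦3, 6↦5]  zeros at y ∈ {1, 2}
  x = 1: [0↦5, 1↦3, 2↦5, 3↦4, 4↦0, 5↦0, 6↦4]  zeros at y ∈ {4, 5}
  x = 2: [0↦4, 1↦4, 2↦1, 3↦2, 4↦0, 5↦2, 6↦1]  zeros at y ∈ {4}
  x = 3: [0↦1, 1↦3, 2↦2, 3↦5, 4↦5, 5↦2, 6↦3]  zeros at y ∈ ∅
  x = 4: [0↦3, 1↦0, 2↦1, 3↦6, 4↦1, 5↦0, 6↦3]  zeros at y ∈ {1, 5}
  x = 5: [0↦3, 1↦2, 2↦5, 3↦5, 4↦2, 5↦3, 6↦1]  zeros at y ∈ ∅
  x = 6: [0↦1, 1↦2, 2↦0, 3↦2, 4↦1, 5↦4, 6↦4]  zeros at y ∈ {2}
Collecting zeros: affine points = {(0, 1), (0, 2), (1, 4), (1, 5), (2, 4), (4, 1), (4, 5), (6, 2)}.
Total count |C(F_7)_aff| = 8.


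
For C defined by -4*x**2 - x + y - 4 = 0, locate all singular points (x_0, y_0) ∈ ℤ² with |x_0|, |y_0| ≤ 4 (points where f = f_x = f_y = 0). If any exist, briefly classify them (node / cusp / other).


No singular points in the scanned grid; C is smooth there.

Compute partial derivatives:
  f_x = -8*x - 1.
  f_y = 1.
f_y = 1 is a nonzero constant, so f_y never vanishes: no point (x, y) can satisfy f = f_x = f_y = 0. In particular no (x, y) ∈ {−4, ..., 4}² is singular; the curve is smooth.


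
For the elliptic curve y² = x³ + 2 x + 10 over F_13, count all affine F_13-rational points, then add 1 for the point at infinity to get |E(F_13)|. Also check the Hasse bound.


Affine points = {(0, 6), (0, 7), (1, 0), (2, 3), (2, 10), (3, 2), (3, 11), (4, 2), (4, 11), (6, 2), (6, 11), (7, 4), (7, 9), (9, 4), (9, 9), (10, 4), (10, 9)}; affine count = 17; |E(F_13)| = 18.

Discriminant check: Δ ∝ 4a³ + 27b² = 4·2³ + 27·10² = 4·8 + 27·100 ≡ 2 (mod 13). Nonzero ⇒ E is nonsingular.
For each x ∈ F_13, compute rhs = x³ + 2·x + 10 mod 13, then count y ∈ F_13 with y² ≡ rhs.
  x = 0: rhs = 10, matching y values: 6, 7 (2 points).
  x = 1: rhs = 0, matching y values: 0 (1 points).
  x = 2: rhs = 9, matching y values: 3, 10 (2 points).
  x = 3: rhs = 4, matching y values: 2, 11 (2 points).
  x = 4: rhs = 4, matching y values: 2, 11 (2 points).
  x = 5: rhs = 2, matching y values: none (0 points).
  x = 6: rhs = 4, matching y values: 2, 11 (2 points).
  x = 7: rhs = 3, matching y values: 4, 9 (2 points).
  x = 8: rhs = 5, matching y values: none (0 points).
  x = 9: rhs = 3, matching y values: 4, 9 (2 points).
  x = 10: rhs = 3, matching y values: 4, 9 (2 points).
  x = 11: rhs = 11, matching y values: none (0 points).
  x = 12: rhs = 7, matching y values: none (0 points).
Total affine count: 17.
Full point count |E(F_13)| = 17 + 1 = 18.
Hasse bound: |18 − (13+1)| = |4| = 4 ≤ 2√13 ≈ 7.2111 ✓.


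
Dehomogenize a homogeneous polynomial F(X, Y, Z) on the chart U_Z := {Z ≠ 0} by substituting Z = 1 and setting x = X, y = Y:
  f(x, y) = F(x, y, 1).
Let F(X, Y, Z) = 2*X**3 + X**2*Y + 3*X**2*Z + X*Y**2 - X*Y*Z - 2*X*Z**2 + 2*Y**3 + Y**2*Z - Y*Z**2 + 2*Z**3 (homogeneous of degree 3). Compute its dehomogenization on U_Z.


f(x, y) = 2*x**3 + x**2*y + 3*x**2 + x*y**2 - x*y - 2*x + 2*y**3 + y**2 - y + 2

On U_Z we set Z = 1. Each monomial c·X^i·Y^j·Z^k in F becomes c·x^i·y^j·1^k = c·x^i·y^j.
Substituting Z = 1: F(X, Y, 1) = 2*x**3 + x**2*y + 3*x**2 + x*y**2 - x*y - 2*x + 2*y**3 + y**2 - y + 2.
Note: deg(f) ≤ deg(F) = 3; strict inequality happens when F is divisible by Z (lost terms).


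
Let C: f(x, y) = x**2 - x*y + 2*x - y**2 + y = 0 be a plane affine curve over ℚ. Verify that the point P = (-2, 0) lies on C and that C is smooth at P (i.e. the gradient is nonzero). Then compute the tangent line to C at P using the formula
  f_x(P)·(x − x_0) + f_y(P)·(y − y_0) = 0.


Tangent line at P: -2*x + 3*y - 4 = 0.

Step 1: f(-2, 0) = 0, so P lies on C.
Step 2: partial derivatives
  f_x(x, y) = 2*x - y + 2, f_y(x, y) = -x - 2*y + 1.
  f_x(P) = -2, f_y(P) = 3 (gradient nonzero, so P is smooth).
Step 3: tangent line at P: -2·(x − -2) + 3·(y − 0) = 0.
Expanding: -2*x + 3*y - 4 = 0.


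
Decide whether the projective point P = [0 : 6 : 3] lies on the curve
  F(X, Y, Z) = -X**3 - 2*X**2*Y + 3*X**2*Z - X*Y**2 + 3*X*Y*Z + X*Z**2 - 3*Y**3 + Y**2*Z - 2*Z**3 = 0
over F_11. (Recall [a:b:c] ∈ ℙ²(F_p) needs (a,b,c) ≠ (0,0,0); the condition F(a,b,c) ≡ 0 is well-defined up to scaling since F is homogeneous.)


F(0,6,3) ≡ 0 (mod 11); P is on the curve.

Evaluate F(0, 6, 3) term-by-term (mod 11).
  -X**3 ↦ -1·0·1·1 = 0
  -2*X**2*Y ↦ -2·0·6·1 = 0
  3*X**2*Z ↦ 3·0·1·3 = 0
  -X*Y**2 ↦ -1·0·36·1 = 0
  3*X*Y*Z ↦ 3·0·6·3 = 0
  X*Z**2 ↦ 1·0·1·9 = 0
  -3*Y**3 ↦ -3·1·216·1 = -648
  Y**2*Z ↦ 1·1·36·3 = 108
  -2*Z**3 ↦ -2·1·1·27 = -54
Sum: F(0, 6, 3) = (0) + (0) + (0) + (0) + (0) + (0) + (-648) + (108) + (-54) = -594.
Reducing mod 11: -594 ≡ 0 (mod 11).
Since F(a, b, c) ≡ 0 (mod 11), P lies on the curve.


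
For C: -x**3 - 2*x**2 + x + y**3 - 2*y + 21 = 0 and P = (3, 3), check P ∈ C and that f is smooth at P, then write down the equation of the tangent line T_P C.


Tangent line at P: -38*x + 25*y + 39 = 0.

Step 1: f(3, 3) = 0, so P lies on C.
Step 2: partial derivatives
  f_x(x, y) = -3*x**2 - 4*x + 1, f_y(x, y) = 3*y**2 - 2.
  f_x(P) = -38, f_y(P) = 25 (gradient nonzero, so P is smooth).
Step 3: tangent line at P: -38·(x − 3) + 25·(y − 3) = 0.
Expanding: -38*x + 25*y + 39 = 0.


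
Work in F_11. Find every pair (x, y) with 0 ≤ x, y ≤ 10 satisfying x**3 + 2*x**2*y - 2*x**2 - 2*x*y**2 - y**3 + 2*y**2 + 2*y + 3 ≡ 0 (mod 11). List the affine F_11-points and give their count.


Affine F_11-points: {(0, 3), (3, 10), (4, 4), (5, 1), (6, 9), (8, 2), (9, 3), (10, 0)}; count = 8.

For each of the 121 pairs (x, y) ∈ F_11², evaluate f(x, y) mod 11. Record the zeros.
  x = 0: [0↦3, 1↦6, 2↦7, 3↦0, 4↦1, 5↦4, 6↦3, 7↦3, 8↦9, 9↦4, 10↦4]  zeros at y ∈ {3}
  x = 1: [0↦2, 1↦5, 2↦2, 3↦9, 4↦9, 5↦7, 6↦8, 7↦6, 8↦6, 9↦2, 10↦10]  zeros at y ∈ ∅
  x = 2: [0↦3, 1↦10, 2↦7, 3↦10, 4↦2, 5↦10, 6↦6, 7↦6, 8↦4, 9↦5, 10↦3]  zeros at y ∈ ∅
  x = 3: [0↦1, 1↦5, 2↦6, 3↦9, 4↦8, 5↦8, 6↦3, 7↦9, 8↦9, 9↦8, 10↦0]  zeros at y ∈ {10}
  x = 4: [0↦2, 1↦7, 2↦5, 3↦1, 4↦0, 5↦7, 6↦5, 7↦10, 8↦5, 9↦6, 10↦7]  zeros at y ∈ {4}
  x = 5: [0↦1, 1↦0, 2↦10, 3↦3, 4↦6, 5↦2, 6↦7, 7↦4, 8↦9, 9↦5, 10↦8]  zeros at y ∈ {1}
  x = 6: [0↦4, 1↦1, 2↦5, 3↦10, 4↦10, 5↦10, 6↦4, 7↦8, 8↦5, 9↦0, 10↦9]  zeros at y ∈ {9}
  x = 7: [0↦6, 1↦5, 2↦7, 3↦6, 4↦7, 5↦4, 6↦2, 7↦6, 8↦10, 9↦8, 10↦5]  zeros at y ∈ ∅
  x = 8: [0↦2, 1↦7, 2↦0, 3↦8, 4↦3, 5↦1, 6↦7, 7↦4, 8↦8, 9↦2, 10↦2]  zeros at y ∈ {2}
  x = 9: [0↦9, 1↦2, 2↦1, 3↦0, 4↦4, 5↦7, 6↦3, 7↦8, 8↦5, 9↦10, 10↦6]  zeros at y ∈ {3}
  x = 10: [0↦0, 1↦7, 2↦5, 3↦10, 4↦5, 5↦6, 6↦7, 7↦2, 8↦7, 9↦5, 10↦1]  zeros at y ∈ {0}
Collecting zeros: affine points = {(0, 3), (3, 10), (4, 4), (5, 1), (6, 9), (8, 2), (9, 3), (10, 0)}.
Total count |C(F_11)_aff| = 8.


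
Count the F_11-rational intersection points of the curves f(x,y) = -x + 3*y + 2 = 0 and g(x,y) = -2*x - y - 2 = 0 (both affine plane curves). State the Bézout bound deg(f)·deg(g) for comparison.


Common zeros: {(1, 7)}; count = 1; Bézout bound = 1.

deg(f) = 1, deg(g) = 1, so Bézout bound = 1.
Scan x ∈ F_11. For each x, list the y ∈ F_11 with f(x, y) ≡ 0 and those with g(x, y) ≡ 0 (mod 11); the common zeros in that column are the intersection.
  x = 0: f ≡ 0 at y ∈ {3}; g ≡ 0 at y ∈ {9}; common: ∅.
  x = 1: f ≡ 0 at y ∈ {7}; g ≡ 0 at y ∈ {7}; common: {7}.
  x = 2: f ≡ 0 at y ∈ {0}; g ≡ 0 at y ∈ {5}; common: ∅.
  x = 3: f ≡ 0 at y ∈ {4}; g ≡ 0 at y ∈ {3}; common: ∅.
  x = 4: f ≡ 0 at y ∈ {8}; g ≡ 0 at y ∈ {1}; common: ∅.
  x = 5: f ≡ 0 at y ∈ {1}; g ≡ 0 at y ∈ {10}; common: ∅.
  x = 6: f ≡ 0 at y ∈ {5}; g ≡ 0 at y ∈ {8}; common: ∅.
  x = 7: f ≡ 0 at y ∈ {9}; g ≡ 0 at y ∈ {6}; common: ∅.
  x = 8: f ≡ 0 at y ∈ {2}; g ≡ 0 at y ∈ {4}; common: ∅.
  x = 9: f ≡ 0 at y ∈ {6}; g ≡ 0 at y ∈ {2}; common: ∅.
  x = 10: f ≡ 0 at y ∈ {10}; g ≡ 0 at y ∈ {0}; common: ∅.
Collecting: common zeros = {(1, 7)}, so the count is 1.
Comparison with the Bézout bound: 1 ≤ 1 = deg(f)·deg(g), as expected for curves with no common component (the bound is attained).


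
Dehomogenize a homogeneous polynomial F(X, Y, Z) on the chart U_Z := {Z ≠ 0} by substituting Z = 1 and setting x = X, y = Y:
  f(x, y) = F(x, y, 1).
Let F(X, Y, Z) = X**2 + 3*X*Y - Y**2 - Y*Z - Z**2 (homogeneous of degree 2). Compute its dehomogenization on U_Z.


f(x, y) = x**2 + 3*x*y - y**2 - y - 1

On U_Z we set Z = 1. Each monomial c·X^i·Y^j·Z^k in F becomes c·x^i·y^j·1^k = c·x^i·y^j.
Substituting Z = 1: F(X, Y, 1) = x**2 + 3*x*y - y**2 - y - 1.
Note: deg(f) ≤ deg(F) = 2; strict inequality happens when F is divisible by Z (lost terms).


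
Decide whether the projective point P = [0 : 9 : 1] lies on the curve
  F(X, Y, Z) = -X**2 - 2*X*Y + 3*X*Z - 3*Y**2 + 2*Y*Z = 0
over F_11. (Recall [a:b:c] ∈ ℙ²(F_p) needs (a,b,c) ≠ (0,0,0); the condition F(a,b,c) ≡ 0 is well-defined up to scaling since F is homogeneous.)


F(0,9,1) ≡ 6 (mod 11); P is NOT on the curve.

Evaluate F(0, 9, 1) term-by-term (mod 11).
  -X**2 ↦ -1·0·1·1 = 0
  -2*X*Y ↦ -2·0·9·1 = 0
  3*X*Z ↦ 3·0·1·1 = 0
  -3*Y**2 ↦ -3·1·81·1 = -243
  2*Y*Z ↦ 2·1·9·1 = 18
Sum: F(0, 9, 1) = (0) + (0) + (0) + (-243) + (18) = -225.
Reducing mod 11: -225 ≡ 6 (mod 11).
Since F(a, b, c) ≡ 6 ≠ 0 (mod 11), P does NOT lie on the curve.


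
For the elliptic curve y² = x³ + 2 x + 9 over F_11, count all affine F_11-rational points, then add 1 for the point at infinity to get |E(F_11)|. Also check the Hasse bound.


Affine points = {(0, 3), (0, 8), (1, 1), (1, 10), (3, 3), (3, 8), (4, 2), (4, 9), (5, 1), (5, 10), (7, 5), (7, 6), (8, 3), (8, 8)}; affine count = 14; |E(F_11)| = 15.

Discriminant check: Δ ∝ 4a³ + 27b² = 4·2³ + 27·9² = 4·8 + 27·81 ≡ 8 (mod 11). Nonzero ⇒ E is nonsingular.
For each x ∈ F_11, compute rhs = x³ + 2·x + 9 mod 11, then count y ∈ F_11 with y² ≡ rhs.
  x = 0: rhs = 9, matching y values: 3, 8 (2 points).
  x = 1: rhs = 1, matching y values: 1, 10 (2 points).
  x = 2: rhs = 10, matching y values: none (0 points).
  x = 3: rhs = 9, matching y values: 3, 8 (2 points).
  x = 4: rhs = 4, matching y values: 2, 9 (2 points).
  x = 5: rhs = 1, matching y values: 1, 10 (2 points).
  x = 6: rhs = 6, matching y values: none (0 points).
  x = 7: rhs = 3, matching y values: 5, 6 (2 points).
  x = 8: rhs = 9, matching y values: 3, 8 (2 points).
  x = 9: rhs = 8, matching y values: none (0 points).
  x = 10: rhs = 6, matching y values: none (0 points).
Total affine count: 14.
Full point count |E(F_11)| = 14 + 1 = 15.
Hasse bound: |15 − (11+1)| = |3| = 3 ≤ 2√11 ≈ 6.6332 ✓.


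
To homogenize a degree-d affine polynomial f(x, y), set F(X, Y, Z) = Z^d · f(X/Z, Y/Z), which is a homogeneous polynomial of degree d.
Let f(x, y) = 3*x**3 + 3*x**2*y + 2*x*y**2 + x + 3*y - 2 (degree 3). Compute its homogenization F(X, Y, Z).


F(X, Y, Z) = 3*X**3 + 3*X**2*Y + 2*X*Y**2 + X*Z**2 + 3*Y*Z**2 - 2*Z**3

deg(f) = 3.
Substitute x = X/Z, y = Y/Z into f, then multiply by Z^3.
  monomial 3·x^3·y^0 ↦ 3·X^3·Y^0·Z^0.
  monomial 3·x^2·y^1 ↦ 3·X^2·Y^1·Z^0.
  monomial 2·x^1·y^2 ↦ 2·X^1·Y^2·Z^0.
  monomial 1·x^1·y^0 ↦ 1·X^1·Y^0·Z^2.
  monomial 3·x^0·y^1 ↦ 3·X^0·Y^1·Z^2.
  monomial -2·x^0·y^0 ↦ -2·X^0·Y^0·Z^3.
Collecting: F(X, Y, Z) = 3*X**3 + 3*X**2*Y + 2*X*Y**2 + X*Z**2 + 3*Y*Z**2 - 2*Z**3.


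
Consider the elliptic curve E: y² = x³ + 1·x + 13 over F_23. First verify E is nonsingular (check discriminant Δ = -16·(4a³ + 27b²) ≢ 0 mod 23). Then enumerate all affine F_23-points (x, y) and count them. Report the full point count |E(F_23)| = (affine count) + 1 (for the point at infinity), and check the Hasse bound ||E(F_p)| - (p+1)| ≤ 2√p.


Affine points = {(0, 6), (0, 17), (2, 0), (4, 9), (4, 14), (7, 8), (7, 15), (8, 2), (8, 21), (16, 10), (16, 13), (20, 11), (20, 12), (21, 7), (21, 16)}; affine count = 15; |E(F_23)| = 16.

Discriminant check: Δ ∝ 4a³ + 27b² = 4·1³ + 27·13² = 4·1 + 27·169 ≡ 13 (mod 23). Nonzero ⇒ E is nonsingular.
For each x ∈ F_23, compute rhs = x³ + 1·x + 13 mod 23, then count y ∈ F_23 with y² ≡ rhs.
  x = 0: rhs = 13, matching y values: 6, 17 (2 points).
  x = 1: rhs = 15, matching y values: none (0 points).
  x = 2: rhs = 0, matching y values: 0 (1 points).
  x = 3: rhs = 20, matching y values: none (0 points).
  x = 4: rhs = 12, matching y values: 9, 14 (2 points).
  x = 5: rhs = 5, matching y values: none (0 points).
  x = 6: rhs = 5, matching y values: none (0 points).
  x = 7: rhs = 18, matching y values: 8, 15 (2 points).
  x = 8: rhs = 4, matching y values: 2, 21 (2 points).
  x = 9: rhs = 15, matching y values: none (0 points).
  x = 10: rhs = 11, matching y values: none (0 points).
  x = 11: rhs = 21, matching y values: none (0 points).
  x = 12: rhs = 5, matching y values: none (0 points).
  x = 13: rhs = 15, matching y values: none (0 points).
  x = 14: rhs = 11, matching y values: none (0 points).
  x = 15: rhs = 22, matching y values: none (0 points).
  x = 16: rhs = 8, matching y values: 10, 13 (2 points).
  x = 17: rhs = 21, matching y values: none (0 points).
  x = 18: rhs = 21, matching y values: none (0 points).
  x = 19: rhs = 14, matching y values: none (0 points).
  x = 20: rhs = 6, matching y values: 11, 12 (2 points).
  x = 21: rhs = 3, matching y values: 7, 16 (2 points).
  x = 22: rhs = 11, matching y values: none (0 points).
Total affine count: 15.
Full point count |E(F_23)| = 15 + 1 = 16.
Hasse bound: |16 − (23+1)| = |-8| = 8 ≤ 2√23 ≈ 9.5917 ✓.


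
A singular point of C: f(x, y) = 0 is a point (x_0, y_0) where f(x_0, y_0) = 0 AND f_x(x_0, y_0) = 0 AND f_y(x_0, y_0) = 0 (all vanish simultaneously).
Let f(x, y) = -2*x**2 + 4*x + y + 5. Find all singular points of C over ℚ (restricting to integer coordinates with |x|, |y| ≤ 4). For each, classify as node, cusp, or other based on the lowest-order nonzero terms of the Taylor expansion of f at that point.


No singular points in the scanned grid; C is smooth there.

Compute partial derivatives:
  f_x = 4 - 4*x.
  f_y = 1.
f_y = 1 is a nonzero constant, so f_y never vanishes: no point (x, y) can satisfy f = f_x = f_y = 0. In particular no (x, y) ∈ {−4, ..., 4}² is singular; the curve is smooth.


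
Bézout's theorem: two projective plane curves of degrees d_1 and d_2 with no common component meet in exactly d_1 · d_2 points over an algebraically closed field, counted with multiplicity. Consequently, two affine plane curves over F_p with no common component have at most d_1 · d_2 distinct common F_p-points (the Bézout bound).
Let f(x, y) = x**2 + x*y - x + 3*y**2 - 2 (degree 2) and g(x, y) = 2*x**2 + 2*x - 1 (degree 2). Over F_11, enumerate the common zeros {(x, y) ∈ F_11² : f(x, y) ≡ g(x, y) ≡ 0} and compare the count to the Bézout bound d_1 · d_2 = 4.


Common zeros: {(2, 0), (2, 3)}; count = 2; Bézout bound = 4.

deg(f) = 2, deg(g) = 2, so Bézout bound = 4.
Scan x ∈ F_11. For each x, list the y ∈ F_11 with f(x, y) ≡ 0 and those with g(x, y) ≡ 0 (mod 11); the common zeros in that column are the intersection.
  x = 0: f ≡ 0 at y ∈ ∅; g ≡ 0 at y ∈ ∅; common: ∅.
  x = 1: f ≡ 0 at y ∈ {8, 10}; g ≡ 0 at y ∈ ∅; common: ∅.
  x = 2: f ≡ 0 at y ∈ {0, 3}; g ≡ 0 at y ∈ {0, 1, 2, 3, 4, 5, 6, 7, 8, 9, 10}; common: {0, 3}.
  x = 3: f ≡ 0 at y ∈ {2, 8}; g ≡ 0 at y ∈ ∅; common: ∅.
  x = 4: f ≡ 0 at y ∈ ∅; g ≡ 0 at y ∈ ∅; common: ∅.
  x = 5: f ≡ 0 at y ∈ ∅; g ≡ 0 at y ∈ ∅; common: ∅.
  x = 6: f ≡ 0 at y ∈ ∅; g ≡ 0 at y ∈ ∅; common: ∅.
  x = 7: f ≡ 0 at y ∈ {2, 3}; g ≡ 0 at y ∈ ∅; common: ∅.
  x = 8: f ≡ 0 at y ∈ ∅; g ≡ 0 at y ∈ {0, 1, 2, 3, 4, 5, 6, 7, 8, 9, 10}; common: ∅.
  x = 9: f ≡ 0 at y ∈ {4}; g ≡ 0 at y ∈ ∅; common: ∅.
  x = 10: f ≡ 0 at y ∈ {0, 4}; g ≡ 0 at y ∈ ∅; common: ∅.
Collecting: common zeros = {(2, 0), (2, 3)}, so the count is 2.
Comparison with the Bézout bound: 2 ≤ 4 = deg(f)·deg(g), as expected for curves with no common component (the affine F_11-count falls short of the bound because intersections may lie at infinity, over extension fields, or carry multiplicity).


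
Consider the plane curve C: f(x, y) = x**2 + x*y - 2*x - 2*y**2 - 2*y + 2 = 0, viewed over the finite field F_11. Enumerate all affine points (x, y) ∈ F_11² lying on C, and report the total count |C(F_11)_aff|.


Affine F_11-points: {(0, 3), (0, 7), (1, 6), (1, 10), (2, 1), (2, 10), (6, 6), (6, 7), (10, 1), (10, 3)}; count = 10.

For each of the 121 pairs (x, y) ∈ F_11², evaluate f(x, y) mod 11. Record the zeros.
  x = 0: [0↦2, 1↦9, 2↦1, 3↦0, 4↦6, 5↦8, 6↦6, 7↦0, 8↦1, 9↦9, 10↦2]  zeros at y ∈ {3, 7}
  x = 1: [0↦1, 1↦9, 2↦2, 3↦2, 4↦9, 5↦1, 6↦0, 7↦6, 8↦8, 9↦6, 10↦0]  zeros at y ∈ {6, 10}
  x = 2: [0↦2, 1↦0, 2↦5, 3↦6, 4↦3, 5↦7, 6↦7, 7↦3, 8↦6, 9↦5, 10↦0]  zeros at y ∈ {1, 10}
  x = 3: [0↦5, 1↦4, 2↦10, 3↦1, 4↦10, 5↦4, 6↦5, 7↦2, 8↦6, 9↦6, 10↦2]  zeros at y ∈ ∅
  x = 4: [0↦10, 1↦10, 2↦6, 3↦9, 4↦8, 5↦3, 6↦5, 7↦3, 8↦8, 9↦9, 10↦6]  zeros at y ∈ ∅
  x = 5: [0↦6, 1↦7, 2↦4, 3↦8, 4↦8, 5↦4, 6↦7, 7↦6, 8↦1, 9↦3, 10↦1]  zeros at y ∈ ∅
  x = 6: [0↦4, 1↦6, 2↦4, 3↦9, 4↦10, 5↦7, 6↦0, 7↦0, 8↦7, 9↦10, 10↦9]  zeros at y ∈ {6, 7}
  x = 7: [0↦4, 1↦7, 2↦6, 3↦1, 4↦3, 5↦1, 6↦6, 7↦7, 8↦4, 9↦8, 10↦8]  zeros at y ∈ ∅
  x = 8: [0↦6, 1↦10, 2↦10, 3↦6, 4↦9, 5↦8, 6↦3, 7↦5, 8↦3, 9↦8, 10↦9]  zeros at y ∈ ∅
  x = 9: [0↦10, 1↦4, 2↦5, 3↦2, 4↦6, 5↦6, 6↦2, 7↦5, 8↦4, 9↦10, 10↦1]  zeros at y ∈ ∅
  x = 10: [0↦5, 1↦0, 2↦2, 3↦0, 4↦5, 5↦6, 6↦3, 7↦7, 8↦7, 9↦3, 10↦6]  zeros at y ∈ {1, 3}
Collecting zeros: affine points = {(0, 3), (0, 7), (1, 6), (1, 10), (2, 1), (2, 10), (6, 6), (6, 7), (10, 1), (10, 3)}.
Total count |C(F_11)_aff| = 10.


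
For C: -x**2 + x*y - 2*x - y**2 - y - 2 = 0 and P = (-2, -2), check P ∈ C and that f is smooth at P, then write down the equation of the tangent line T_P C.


Tangent line at P: y + 2 = 0.

Step 1: f(-2, -2) = 0, so P lies on C.
Step 2: partial derivatives
  f_x(x, y) = -2*x + y - 2, f_y(x, y) = x - 2*y - 1.
  f_x(P) = 0, f_y(P) = 1 (gradient nonzero, so P is smooth).
Step 3: tangent line at P: 0·(x − -2) + 1·(y − -2) = 0.
Expanding: y + 2 = 0.


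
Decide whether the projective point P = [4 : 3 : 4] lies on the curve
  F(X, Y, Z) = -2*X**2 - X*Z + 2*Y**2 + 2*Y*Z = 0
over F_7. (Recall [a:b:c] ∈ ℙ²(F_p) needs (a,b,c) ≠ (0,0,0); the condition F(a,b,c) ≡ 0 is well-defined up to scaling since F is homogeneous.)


F(4,3,4) ≡ 1 (mod 7); P is NOT on the curve.

Evaluate F(4, 3, 4) term-by-term (mod 7).
  -2*X**2 ↦ -2·16·1·1 = -32
  -X*Z ↦ -1·4·1·4 = -16
  2*Y**2 ↦ 2·1·9·1 = 18
  2*Y*Z ↦ 2·1·3·4 = 24
Sum: F(4, 3, 4) = (-32) + (-16) + (18) + (24) = -6.
Reducing mod 7: -6 ≡ 1 (mod 7).
Since F(a, b, c) ≡ 1 ≠ 0 (mod 7), P does NOT lie on the curve.


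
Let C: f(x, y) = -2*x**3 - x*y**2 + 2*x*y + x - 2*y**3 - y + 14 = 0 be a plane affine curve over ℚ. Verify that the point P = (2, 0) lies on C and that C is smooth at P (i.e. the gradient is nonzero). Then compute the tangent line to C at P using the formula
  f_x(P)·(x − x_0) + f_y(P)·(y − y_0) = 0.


Tangent line at P: -23*x + 3*y + 46 = 0.

Step 1: f(2, 0) = 0, so P lies on C.
Step 2: partial derivatives
  f_x(x, y) = -6*x**2 - y**2 + 2*y + 1, f_y(x, y) = -2*x*y + 2*x - 6*y**2 - 1.
  f_x(P) = -23, f_y(P) = 3 (gradient nonzero, so P is smooth).
Step 3: tangent line at P: -23·(x − 2) + 3·(y − 0) = 0.
Expanding: -23*x + 3*y + 46 = 0.


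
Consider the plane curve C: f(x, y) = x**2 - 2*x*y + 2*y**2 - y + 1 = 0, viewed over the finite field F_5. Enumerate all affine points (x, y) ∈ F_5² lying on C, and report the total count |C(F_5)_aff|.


Affine F_5-points: {(2, 0), (3, 0), (3, 1), (4, 1)}; count = 4.

For each of the 25 pairs (x, y) ∈ F_5², evaluate f(x, y) mod 5. Record the zeros.
  x = 0: [0↦1, 1↦2, 2↦2, 3↦1, 4↦4]  zeros at y ∈ ∅
  x = 1: [0↦2, 1↦1, 2↦4, 3↦1, 4↦2]  zeros at y ∈ ∅
  x = 2: [0↦0, 1↦2, 2↦3, 3↦3, 4↦2]  zeros at y ∈ {0}
  x = 3: [0↦0, 1↦0, 2↦4, 3↦2, 4↦4]  zeros at y ∈ {0, 1}
  x = 4: [0↦2, 1↦0, 2↦2, 3↦3, 4↦3]  zeros at y ∈ {1}
Collecting zeros: affine points = {(2, 0), (3, 0), (3, 1), (4, 1)}.
Total count |C(F_5)_aff| = 4.


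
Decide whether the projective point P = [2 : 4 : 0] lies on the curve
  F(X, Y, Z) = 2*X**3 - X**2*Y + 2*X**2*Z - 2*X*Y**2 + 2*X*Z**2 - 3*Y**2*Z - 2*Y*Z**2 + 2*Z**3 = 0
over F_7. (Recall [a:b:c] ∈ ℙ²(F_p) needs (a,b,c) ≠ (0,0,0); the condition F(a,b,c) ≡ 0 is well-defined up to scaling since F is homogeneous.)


F(2,4,0) ≡ 6 (mod 7); P is NOT on the curve.

Evaluate F(2, 4, 0) term-by-term (mod 7).
  2*X**3 ↦ 2·8·1·1 = 16
  -X**2*Y ↦ -1·4·4·1 = -16
  2*X**2*Z ↦ 2·4·1·0 = 0
  -2*X*Y**2 ↦ -2·2·16·1 = -64
  2*X*Z**2 ↦ 2·2·1·0 = 0
  -3*Y**2*Z ↦ -3·1·16·0 = 0
  -2*Y*Z**2 ↦ -2·1·4·0 = 0
  2*Z**3 ↦ 2·1·1·0 = 0
Sum: F(2, 4, 0) = (16) + (-16) + (0) + (-64) + (0) + (0) + (0) + (0) = -64.
Reducing mod 7: -64 ≡ 6 (mod 7).
Since F(a, b, c) ≡ 6 ≠ 0 (mod 7), P does NOT lie on the curve.


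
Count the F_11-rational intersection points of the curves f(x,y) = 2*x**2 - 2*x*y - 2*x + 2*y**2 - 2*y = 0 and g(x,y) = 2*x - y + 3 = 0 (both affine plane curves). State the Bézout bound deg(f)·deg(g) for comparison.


Common zeros: ∅; count = 0; Bézout bound = 2.

deg(f) = 2, deg(g) = 1, so Bézout bound = 2.
Scan x ∈ F_11. For each x, list the y ∈ F_11 with f(x, y) ≡ 0 and those with g(x, y) ≡ 0 (mod 11); the common zeros in that column are the intersection.
  x = 0: f ≡ 0 at y ∈ {0, 1}; g ≡ 0 at y ∈ {3}; common: ∅.
  x = 1: f ≡ 0 at y ∈ {0, 2}; g ≡ 0 at y ∈ {5}; common: ∅.
  x = 2: f ≡ 0 at y ∈ {1, 2}; g ≡ 0 at y ∈ {7}; common: ∅.
  x = 3: f ≡ 0 at y ∈ {5, 10}; g ≡ 0 at y ∈ {9}; common: ∅.
  x = 4: f ≡ 0 at y ∈ ∅; g ≡ 0 at y ∈ {0}; common: ∅.
  x = 5: f ≡ 0 at y ∈ {3}; g ≡ 0 at y ∈ {2}; common: ∅.
  x = 6: f ≡ 0 at y ∈ ∅; g ≡ 0 at y ∈ {4}; common: ∅.
  x = 7: f ≡ 0 at y ∈ ∅; g ≡ 0 at y ∈ {6}; common: ∅.
  x = 8: f ≡ 0 at y ∈ {10}; g ≡ 0 at y ∈ {8}; common: ∅.
  x = 9: f ≡ 0 at y ∈ ∅; g ≡ 0 at y ∈ {10}; common: ∅.
  x = 10: f ≡ 0 at y ∈ {3, 8}; g ≡ 0 at y ∈ {1}; common: ∅.
Collecting: common zeros = ∅, so the count is 0.
Comparison with the Bézout bound: 0 ≤ 2 = deg(f)·deg(g), as expected for curves with no common component (the affine F_11-count falls short of the bound because intersections may lie at infinity, over extension fields, or carry multiplicity).


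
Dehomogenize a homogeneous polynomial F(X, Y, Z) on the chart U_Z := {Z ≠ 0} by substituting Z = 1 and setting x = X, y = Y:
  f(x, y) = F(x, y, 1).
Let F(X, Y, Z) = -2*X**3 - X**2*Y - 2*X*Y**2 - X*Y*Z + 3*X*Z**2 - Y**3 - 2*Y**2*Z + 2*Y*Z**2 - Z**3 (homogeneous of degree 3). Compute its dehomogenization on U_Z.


f(x, y) = -2*x**3 - x**2*y - 2*x*y**2 - x*y + 3*x - y**3 - 2*y**2 + 2*y - 1

On U_Z we set Z = 1. Each monomial c·X^i·Y^j·Z^k in F becomes c·x^i·y^j·1^k = c·x^i·y^j.
Substituting Z = 1: F(X, Y, 1) = -2*x**3 - x**2*y - 2*x*y**2 - x*y + 3*x - y**3 - 2*y**2 + 2*y - 1.
Note: deg(f) ≤ deg(F) = 3; strict inequality happens when F is divisible by Z (lost terms).


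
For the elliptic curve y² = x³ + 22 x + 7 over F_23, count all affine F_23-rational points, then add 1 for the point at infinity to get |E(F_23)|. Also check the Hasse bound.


Affine points = {(2, 6), (2, 17), (3, 10), (3, 13), (5, 9), (5, 14), (10, 10), (10, 13), (11, 4), (11, 19), (13, 11), (13, 12), (14, 0), (15, 3), (15, 20), (16, 4), (16, 19), (17, 2), (17, 21), (18, 5), (18, 18), (19, 4), (19, 19), (20, 11), (20, 12), (21, 1), (21, 22)}; affine count = 27; |E(F_23)| = 28.

Discriminant check: Δ ∝ 4a³ + 27b² = 4·22³ + 27·7² = 4·10648 + 27·49 ≡ 8 (mod 23). Nonzero ⇒ E is nonsingular.
For each x ∈ F_23, compute rhs = x³ + 22·x + 7 mod 23, then count y ∈ F_23 with y² ≡ rhs.
  x = 0: rhs = 7, matching y values: none (0 points).
  x = 1: rhs = 7, matching y values: none (0 points).
  x = 2: rhs = 13, matching y values: 6, 17 (2 points).
  x = 3: rhs = 8, matching y values: 10, 13 (2 points).
  x = 4: rhs = 21, matching y values: none (0 points).
  x = 5: rhs = 12, matching y values: 9, 14 (2 points).
  x = 6: rhs = 10, matching y values: none (0 points).
  x = 7: rhs = 21, matching y values: none (0 points).
  x = 8: rhs = 5, matching y values: none (0 points).
  x = 9: rhs = 14, matching y values: none (0 points).
  x = 10: rhs = 8, matching y values: 10, 13 (2 points).
  x = 11: rhs = 16, matching y values: 4, 19 (2 points).
  x = 12: rhs = 21, matching y values: none (0 points).
  x = 13: rhs = 6, matching y values: 11, 12 (2 points).
  x = 14: rhs = 0, matching y values: 0 (1 points).
  x = 15: rhs = 9, matching y values: 3, 20 (2 points).
  x = 16: rhs = 16, matching y values: 4, 19 (2 points).
  x = 17: rhs = 4, matching y values: 2, 21 (2 points).
  x = 18: rhs = 2, matching y values: 5, 18 (2 points).
  x = 19: rhs = 16, matching y values: 4, 19 (2 points).
  x = 20: rhs = 6, matching y values: 11, 12 (2 points).
  x = 21: rhs = 1, matching y values: 1, 22 (2 points).
  x = 22: rhs = 7, matching y values: none (0 points).
Total affine count: 27.
Full point count |E(F_23)| = 27 + 1 = 28.
Hasse bound: |28 − (23+1)| = |4| = 4 ≤ 2√23 ≈ 9.5917 ✓.


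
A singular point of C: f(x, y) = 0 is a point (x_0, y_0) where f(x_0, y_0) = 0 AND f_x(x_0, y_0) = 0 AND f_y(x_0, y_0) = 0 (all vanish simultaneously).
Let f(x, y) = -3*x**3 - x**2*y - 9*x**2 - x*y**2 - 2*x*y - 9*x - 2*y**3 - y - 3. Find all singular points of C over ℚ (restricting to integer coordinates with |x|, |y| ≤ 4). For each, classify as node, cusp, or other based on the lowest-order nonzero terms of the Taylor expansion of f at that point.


Singular points: {(-1, 0)}; classification: cusp.

Compute partial derivatives:
  f_x = -9*x**2 - 2*x*y - 18*x - y**2 - 2*y - 9.
  f_y = -x**2 - 2*x*y - 2*x - 6*y**2 - 1.
Scan x_0 ∈ {−4, ..., 4}. For each x_0, f_y(x_0, y) is a polynomial in y; find its integer roots y ∈ {−4, ..., 4}, then test f_x and f at those candidates.
  x = -4: f_y(-4, y) = -6*y**2 + 8*y - 9; no integer root y with |y| ≤ 4.
  x = -3: f_y(-3, y) = -6*y**2 + 6*y - 4; no integer root y with |y| ≤ 4.
  x = -2: f_y(-2, y) = -6*y**2 + 4*y - 1; no integer root y with |y| ≤ 4.
  x = -1: f_y(-1, y) = -6*y**2 + 2*y; vanishes at y ∈ {0}. (-1, 0): f_x = 0, f = 0 — SINGULAR.
  x = 0: f_y(0, y) = -6*y**2 - 1; no integer root y with |y| ≤ 4.
  x = 1: f_y(1, y) = -6*y**2 - 2*y - 4; no integer root y with |y| ≤ 4.
  x = 2: f_y(2, y) = -6*y**2 - 4*y - 9; no integer root y with |y| ≤ 4.
  x = 3: f_y(3, y) = -6*y**2 - 6*y - 16; no integer root y with |y| ≤ 4.
  x = 4: f_y(4, y) = -6*y**2 - 8*y - 25; no integer root y with |y| ≤ 4.
Only singular point on the grid: (-1, 0).
Classify: substitute x = -1 + u, y = 0 + v and expand: f = -3*u**3 - u**2*v - u*v**2 - 2*v**3 + v**2.
No constant or linear terms (consistent with a singular point). Quadratic part: v**2. Cubic part: -3*u**3 - u**2*v - u*v**2 - 2*v**3.
The quadratic part v**2 is a perfect square, so there is a single (double) tangent line v = 0, i.e. y = 0. Restricting the cubic part to that line (v = 0) leaves -3*u**3 ≠ 0, so f is not divisible by v and the branch is v² ≈ 3*u**3 to lowest order — this is a cusp.
Classification: cusp.


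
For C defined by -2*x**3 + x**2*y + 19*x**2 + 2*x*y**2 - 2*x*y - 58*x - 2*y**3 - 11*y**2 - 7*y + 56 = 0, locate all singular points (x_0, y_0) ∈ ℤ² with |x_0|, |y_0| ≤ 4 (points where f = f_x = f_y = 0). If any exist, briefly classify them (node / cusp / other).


Singular points: {(3, -1)}; classification: cusp.

Compute partial derivatives:
  f_x = -6*x**2 + 2*x*y + 38*x + 2*y**2 - 2*y - 58.
  f_y = x**2 + 4*x*y - 2*x - 6*y**2 - 22*y - 7.
Scan x_0 ∈ {−4, ..., 4}. For each x_0, f_y(x_0, y) is a polynomial in y; find its integer roots y ∈ {−4, ..., 4}, then test f_x and f at those candidates.
  x = -4: f_y(-4, y) = -6*y**2 - 38*y + 17; no integer root y with |y| ≤ 4.
  x = -3: f_y(-3, y) = -6*y**2 - 34*y + 8; no integer root y with |y| ≤ 4.
  x = -2: f_y(-2, y) = -6*y**2 - 30*y + 1; no integer root y with |y| ≤ 4.
  x = -1: f_y(-1, y) = -6*y**2 - 26*y - 4; no integer root y with |y| ≤ 4.
  x = 0: f_y(0, y) = -6*y**2 - 22*y - 7; no integer root y with |y| ≤ 4.
  x = 1: f_y(1, y) = -6*y**2 - 18*y - 8; no integer root y with |y| ≤ 4.
  x = 2: f_y(2, y) = -6*y**2 - 14*y - 7; no integer root y with |y| ≤ 4.
  x = 3: f_y(3, y) = -6*y**2 - 10*y - 4; vanishes at y ∈ {-1}. (3, -1): f_x = 0, f = 0 — SINGULAR.
  x = 4: f_y(4, y) = -6*y**2 - 6*y + 1; no integer root y with |y| ≤ 4.
Only singular point on the grid: (3, -1).
Classify: substitute x = 3 + u, y = -1 + v and expand: f = -2*u**3 + u**2*v + 2*u*v**2 - 2*v**3 + v**2.
No constant or linear terms (consistent with a singular point). Quadratic part: v**2. Cubic part: -2*u**3 + u**2*v + 2*u*v**2 - 2*v**3.
The quadratic part v**2 is a perfect square, so there is a single (double) tangent line v = 0, i.e. y = -1. Restricting the cubic part to that line (v = 0) leaves -2*u**3 ≠ 0, so f is not divisible by v and the branch is v² ≈ 2*u**3 to lowest order — this is a cusp.
Classification: cusp.


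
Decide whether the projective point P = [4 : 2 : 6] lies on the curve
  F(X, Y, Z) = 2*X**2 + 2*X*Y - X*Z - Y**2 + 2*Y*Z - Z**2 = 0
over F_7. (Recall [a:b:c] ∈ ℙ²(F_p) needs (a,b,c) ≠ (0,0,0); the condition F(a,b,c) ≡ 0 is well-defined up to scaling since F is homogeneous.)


F(4,2,6) ≡ 1 (mod 7); P is NOT on the curve.

Evaluate F(4, 2, 6) term-by-term (mod 7).
  2*X**2 ↦ 2·16·1·1 = 32
  2*X*Y ↦ 2·4·2·1 = 16
  -X*Z ↦ -1·4·1·6 = -24
  -Y**2 ↦ -1·1·4·1 = -4
  2*Y*Z ↦ 2·1·2·6 = 24
  -Z**2 ↦ -1·1·1·36 = -36
Sum: F(4, 2, 6) = (32) + (16) + (-24) + (-4) + (24) + (-36) = 8.
Reducing mod 7: 8 ≡ 1 (mod 7).
Since F(a, b, c) ≡ 1 ≠ 0 (mod 7), P does NOT lie on the curve.


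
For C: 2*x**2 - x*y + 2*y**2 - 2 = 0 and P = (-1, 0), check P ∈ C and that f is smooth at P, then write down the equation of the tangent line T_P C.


Tangent line at P: -4*x + y - 4 = 0.

Step 1: f(-1, 0) = 0, so P lies on C.
Step 2: partial derivatives
  f_x(x, y) = 4*x - y, f_y(x, y) = -x + 4*y.
  f_x(P) = -4, f_y(P) = 1 (gradient nonzero, so P is smooth).
Step 3: tangent line at P: -4·(x − -1) + 1·(y − 0) = 0.
Expanding: -4*x + y - 4 = 0.


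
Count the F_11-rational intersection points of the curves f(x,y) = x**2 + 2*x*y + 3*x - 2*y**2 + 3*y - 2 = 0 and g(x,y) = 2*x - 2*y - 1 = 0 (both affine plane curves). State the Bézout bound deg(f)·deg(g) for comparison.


Common zeros: ∅; count = 0; Bézout bound = 2.

deg(f) = 2, deg(g) = 1, so Bézout bound = 2.
Scan x ∈ F_11. For each x, list the y ∈ F_11 with f(x, y) ≡ 0 and those with g(x, y) ≡ 0 (mod 11); the common zeros in that column are the intersection.
  x = 0: f ≡ 0 at y ∈ {3, 4}; g ≡ 0 at y ∈ {5}; common: ∅.
  x = 1: f ≡ 0 at y ∈ ∅; g ≡ 0 at y ∈ {6}; common: ∅.
  x = 2: f ≡ 0 at y ∈ {3, 6}; g ≡ 0 at y ∈ {7}; common: ∅.
  x = 3: f ≡ 0 at y ∈ {5}; g ≡ 0 at y ∈ {8}; common: ∅.
  x = 4: f ≡ 0 at y ∈ ∅; g ≡ 0 at y ∈ {9}; common: ∅.
  x = 5: f ≡ 0 at y ∈ {6}; g ≡ 0 at y ∈ {10}; common: ∅.
  x = 6: f ≡ 0 at y ∈ {5, 8}; g ≡ 0 at y ∈ {0}; common: ∅.
  x = 7: f ≡ 0 at y ∈ ∅; g ≡ 0 at y ∈ {1}; common: ∅.
  x = 8: f ≡ 0 at y ∈ {7, 8}; g ≡ 0 at y ∈ {2}; common: ∅.
  x = 9: f ≡ 0 at y ∈ ∅; g ≡ 0 at y ∈ {3}; common: ∅.
  x = 10: f ≡ 0 at y ∈ ∅; g ≡ 0 at y ∈ {4}; common: ∅.
Collecting: common zeros = ∅, so the count is 0.
Comparison with the Bézout bound: 0 ≤ 2 = deg(f)·deg(g), as expected for curves with no common component (the affine F_11-count falls short of the bound because intersections may lie at infinity, over extension fields, or carry multiplicity).
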